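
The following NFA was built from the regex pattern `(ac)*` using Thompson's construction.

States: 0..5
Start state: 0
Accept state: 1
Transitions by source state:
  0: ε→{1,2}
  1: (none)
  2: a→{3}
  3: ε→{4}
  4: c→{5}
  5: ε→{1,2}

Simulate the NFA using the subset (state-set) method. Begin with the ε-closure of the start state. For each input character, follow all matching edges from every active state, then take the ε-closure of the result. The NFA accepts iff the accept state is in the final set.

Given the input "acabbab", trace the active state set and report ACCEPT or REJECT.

initial (ε-close {0}): {0,1,2}
'a' @ 1: {3,4}
'c' @ 2: {1,2,5}  (accept∈set)
'a' @ 3: {3,4}
'b' @ 4: {}  — state set empty
rest 'bab' ignored (set empty)
after full input: {}  (accept=1 not in)

Answer: REJECT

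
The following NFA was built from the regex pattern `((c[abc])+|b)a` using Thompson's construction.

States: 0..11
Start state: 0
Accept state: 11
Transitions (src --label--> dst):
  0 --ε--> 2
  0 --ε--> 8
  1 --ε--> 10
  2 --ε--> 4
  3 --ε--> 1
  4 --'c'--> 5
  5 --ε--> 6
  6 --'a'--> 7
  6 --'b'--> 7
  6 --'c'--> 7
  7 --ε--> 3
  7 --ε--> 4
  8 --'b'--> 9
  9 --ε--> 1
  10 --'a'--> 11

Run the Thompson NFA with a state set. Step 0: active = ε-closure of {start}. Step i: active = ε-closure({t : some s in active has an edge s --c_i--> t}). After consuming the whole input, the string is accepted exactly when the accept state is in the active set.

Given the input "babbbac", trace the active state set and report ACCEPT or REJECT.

Answer: REJECT

Steps:
start: ε-closure({0}) = {0,2,4,8}
'b' @ 1: {1,9,10}
'a' @ 2: {11}  [accepting]
'b' @ 3: {}  — state set empty
rest 'bbac' ignored (set empty)
after full input: {}  (accept=11 not in)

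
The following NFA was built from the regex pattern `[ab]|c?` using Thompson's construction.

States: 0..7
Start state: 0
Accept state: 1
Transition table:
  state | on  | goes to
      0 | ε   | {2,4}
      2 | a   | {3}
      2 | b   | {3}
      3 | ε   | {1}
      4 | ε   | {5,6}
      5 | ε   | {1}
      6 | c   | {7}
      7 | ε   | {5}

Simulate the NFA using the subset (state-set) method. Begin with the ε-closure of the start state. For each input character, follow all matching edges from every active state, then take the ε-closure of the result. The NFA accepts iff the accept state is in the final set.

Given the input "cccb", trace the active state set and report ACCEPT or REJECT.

Answer: REJECT

Trace:
initial (ε-close {0}): {0,1,2,4,5,6}
'c' @ 1: {1,5,7}  (accept∈set)
'c' @ 2: {}  — no active states
rest 'cb' ignored (set empty)
final: {}; accept 1 not in set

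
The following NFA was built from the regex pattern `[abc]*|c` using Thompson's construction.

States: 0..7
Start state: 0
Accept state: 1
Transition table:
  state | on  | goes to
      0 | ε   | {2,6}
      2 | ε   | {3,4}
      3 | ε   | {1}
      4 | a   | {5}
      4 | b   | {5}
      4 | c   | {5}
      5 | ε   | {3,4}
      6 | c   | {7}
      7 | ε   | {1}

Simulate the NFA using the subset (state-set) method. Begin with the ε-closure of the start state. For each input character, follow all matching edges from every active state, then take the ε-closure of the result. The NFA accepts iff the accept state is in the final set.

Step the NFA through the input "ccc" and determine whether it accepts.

Answer: ACCEPT

Trace:
S₀ = ε-closure({0}) = {0,1,2,3,4,6}
'c' @ 1: {1,3,4,5,7}  ✓accept
'c' @ 2: {1,3,4,5}  ✓accept
'c' @ 3: {1,3,4,5}  ✓accept
end set {1,3,4,5} — state 1 in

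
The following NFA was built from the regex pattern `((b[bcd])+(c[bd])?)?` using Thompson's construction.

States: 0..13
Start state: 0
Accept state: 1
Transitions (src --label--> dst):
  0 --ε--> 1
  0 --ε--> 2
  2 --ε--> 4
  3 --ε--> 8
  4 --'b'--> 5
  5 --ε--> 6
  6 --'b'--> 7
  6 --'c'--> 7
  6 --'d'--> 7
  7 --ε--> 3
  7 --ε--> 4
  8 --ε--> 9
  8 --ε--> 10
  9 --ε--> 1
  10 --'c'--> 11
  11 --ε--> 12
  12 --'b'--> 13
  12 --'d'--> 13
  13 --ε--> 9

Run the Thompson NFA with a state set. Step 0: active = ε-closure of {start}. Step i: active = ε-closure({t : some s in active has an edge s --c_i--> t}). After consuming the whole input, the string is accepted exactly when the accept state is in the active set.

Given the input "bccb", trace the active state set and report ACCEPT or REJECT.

S₀ = ε-closure({0}) = {0,1,2,4}
'b' @ 1: {5,6}
'c' @ 2: {1,3,4,7,8,9,10}  (accept∈set)
'c' @ 3: {11,12}
'b' @ 4: {1,9,13}  (accept∈set)
end set {1,9,13} — state 1 in

Answer: ACCEPT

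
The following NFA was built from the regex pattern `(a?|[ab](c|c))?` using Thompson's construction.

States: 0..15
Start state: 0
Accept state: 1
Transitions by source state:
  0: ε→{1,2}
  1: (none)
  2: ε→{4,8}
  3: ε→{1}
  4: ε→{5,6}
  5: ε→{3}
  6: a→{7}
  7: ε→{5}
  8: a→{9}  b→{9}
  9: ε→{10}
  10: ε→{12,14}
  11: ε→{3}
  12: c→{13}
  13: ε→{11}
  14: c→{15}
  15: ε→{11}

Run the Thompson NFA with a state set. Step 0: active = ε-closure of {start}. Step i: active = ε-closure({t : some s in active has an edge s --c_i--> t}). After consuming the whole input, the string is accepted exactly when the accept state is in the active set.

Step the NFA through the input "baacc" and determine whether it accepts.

Answer: REJECT

Steps:
start: ε-closure({0}) = {0,1,2,3,4,5,6,8}
'b' @ 1: {9,10,12,14}
'a' @ 2: {}  — no active states
rest 'acc' ignored (set empty)
after full input: {}  (accept=1 not in)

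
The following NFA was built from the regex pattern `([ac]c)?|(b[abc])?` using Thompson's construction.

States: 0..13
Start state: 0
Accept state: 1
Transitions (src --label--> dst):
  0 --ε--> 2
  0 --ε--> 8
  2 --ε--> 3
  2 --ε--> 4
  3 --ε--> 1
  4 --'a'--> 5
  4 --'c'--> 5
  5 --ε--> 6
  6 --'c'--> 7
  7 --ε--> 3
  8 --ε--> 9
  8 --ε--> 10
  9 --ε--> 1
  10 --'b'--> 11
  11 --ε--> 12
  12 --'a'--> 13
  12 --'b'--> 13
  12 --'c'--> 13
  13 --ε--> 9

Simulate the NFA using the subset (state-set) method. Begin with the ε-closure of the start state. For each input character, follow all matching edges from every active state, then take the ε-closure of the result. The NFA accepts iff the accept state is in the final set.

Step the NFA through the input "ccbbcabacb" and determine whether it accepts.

start: ε-closure({0}) = {0,1,2,3,4,8,9,10}
'c' @ 1: {5,6}
'c' @ 2: {1,3,7}  [accepting]
'b' @ 3: {}  — dead — no transitions
rest 'bcabacb' ignored (set empty)
after full input: {}  (accept=1 not in)

Answer: REJECT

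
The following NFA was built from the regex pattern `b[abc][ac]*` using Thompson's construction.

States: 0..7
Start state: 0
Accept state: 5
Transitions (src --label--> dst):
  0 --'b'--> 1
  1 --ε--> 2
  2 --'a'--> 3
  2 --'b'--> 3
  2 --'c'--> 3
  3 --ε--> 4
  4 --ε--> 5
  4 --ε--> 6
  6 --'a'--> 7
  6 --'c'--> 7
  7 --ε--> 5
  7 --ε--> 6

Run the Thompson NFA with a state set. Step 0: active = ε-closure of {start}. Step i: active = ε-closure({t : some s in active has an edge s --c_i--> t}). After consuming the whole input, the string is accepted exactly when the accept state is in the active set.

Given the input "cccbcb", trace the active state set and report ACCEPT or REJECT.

Answer: REJECT

Derivation:
start: ε-closure({0}) = {0}
'c' @ 1: {}  — dead — no transitions
rest 'ccbcb' ignored (set empty)
final: {}; accept 5 not in set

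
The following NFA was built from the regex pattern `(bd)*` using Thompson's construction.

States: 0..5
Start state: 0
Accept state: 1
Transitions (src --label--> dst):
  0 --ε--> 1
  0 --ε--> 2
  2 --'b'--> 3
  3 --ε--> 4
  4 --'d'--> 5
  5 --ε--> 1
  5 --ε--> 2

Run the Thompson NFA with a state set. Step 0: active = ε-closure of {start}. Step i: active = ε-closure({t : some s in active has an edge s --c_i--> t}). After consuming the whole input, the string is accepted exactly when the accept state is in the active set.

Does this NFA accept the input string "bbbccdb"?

start: ε-closure({0}) = {0,1,2}
'b' @ 1: {3,4}
'b' @ 2: {}  — dead — no transitions
rest 'bccdb' ignored (set empty)
final: {}; accept 1 not in set

Answer: REJECT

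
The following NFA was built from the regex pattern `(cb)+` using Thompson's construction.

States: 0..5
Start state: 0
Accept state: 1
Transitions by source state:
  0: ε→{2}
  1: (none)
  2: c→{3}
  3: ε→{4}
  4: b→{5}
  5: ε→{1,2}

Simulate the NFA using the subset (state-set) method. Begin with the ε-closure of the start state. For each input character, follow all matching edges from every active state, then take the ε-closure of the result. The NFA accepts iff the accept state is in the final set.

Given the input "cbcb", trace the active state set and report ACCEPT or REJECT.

Answer: ACCEPT

Steps:
start: ε-closure({0}) = {0,2}
'c' @ 1: {3,4}
'b' @ 2: {1,2,5}  (accept∈set)
'c' @ 3: {3,4}
'b' @ 4: {1,2,5}  (accept∈set)
final: {1,2,5}; accept 1 in set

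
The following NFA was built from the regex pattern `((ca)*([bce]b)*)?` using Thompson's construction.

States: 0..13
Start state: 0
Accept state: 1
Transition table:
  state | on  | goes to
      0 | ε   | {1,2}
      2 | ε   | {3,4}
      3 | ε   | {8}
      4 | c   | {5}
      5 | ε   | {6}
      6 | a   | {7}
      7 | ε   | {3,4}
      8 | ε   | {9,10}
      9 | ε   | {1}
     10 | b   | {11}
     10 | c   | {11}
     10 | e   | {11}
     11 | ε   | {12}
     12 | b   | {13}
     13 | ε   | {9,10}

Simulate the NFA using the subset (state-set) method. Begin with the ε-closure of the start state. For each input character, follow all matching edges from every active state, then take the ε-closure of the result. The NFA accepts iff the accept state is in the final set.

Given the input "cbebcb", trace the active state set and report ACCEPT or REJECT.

Answer: ACCEPT

Trace:
initial (ε-close {0}): {0,1,2,3,4,8,9,10}
'c' @ 1: {5,6,11,12}
'b' @ 2: {1,9,10,13}  (accept∈set)
'e' @ 3: {11,12}
'b' @ 4: {1,9,10,13}  (accept∈set)
'c' @ 5: {11,12}
'b' @ 6: {1,9,10,13}  (accept∈set)
final: {1,9,10,13}; accept 1 in set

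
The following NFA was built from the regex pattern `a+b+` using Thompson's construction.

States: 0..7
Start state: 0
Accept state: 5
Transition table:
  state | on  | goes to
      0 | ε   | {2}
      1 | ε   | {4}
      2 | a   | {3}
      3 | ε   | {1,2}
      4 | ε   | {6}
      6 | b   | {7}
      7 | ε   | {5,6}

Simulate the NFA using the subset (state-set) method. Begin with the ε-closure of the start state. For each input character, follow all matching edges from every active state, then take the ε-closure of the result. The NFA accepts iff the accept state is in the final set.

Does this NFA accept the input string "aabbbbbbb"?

initial (ε-close {0}): {0,2}
'a' @ 1: {1,2,3,4,6}
'a' @ 2: {1,2,3,4,6}
'b' @ 3: {5,6,7}  [accepting]
'b' @ 4: {5,6,7}  [accepting]
'b' @ 5: {5,6,7}  [accepting]
'b' @ 6: {5,6,7}  [accepting]
'b' @ 7: {5,6,7}  [accepting]
'b' @ 8: {5,6,7}  [accepting]
'b' @ 9: {5,6,7}  [accepting]
end set {5,6,7} — state 5 in

Answer: ACCEPT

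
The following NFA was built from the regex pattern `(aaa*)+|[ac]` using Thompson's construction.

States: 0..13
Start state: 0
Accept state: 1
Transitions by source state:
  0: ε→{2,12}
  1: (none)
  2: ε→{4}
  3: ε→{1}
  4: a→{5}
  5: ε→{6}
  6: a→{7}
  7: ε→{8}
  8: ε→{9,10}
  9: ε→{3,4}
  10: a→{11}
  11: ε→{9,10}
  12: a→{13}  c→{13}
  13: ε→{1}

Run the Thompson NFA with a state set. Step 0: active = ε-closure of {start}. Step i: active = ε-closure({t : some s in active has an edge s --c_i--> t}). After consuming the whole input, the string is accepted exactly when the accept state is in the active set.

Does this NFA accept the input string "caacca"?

Answer: REJECT

Derivation:
initial (ε-close {0}): {0,2,4,12}
'c' @ 1: {1,13}  [accepting]
'a' @ 2: {}  — no active states
rest 'acca' ignored (set empty)
after full input: {}  (accept=1 not in)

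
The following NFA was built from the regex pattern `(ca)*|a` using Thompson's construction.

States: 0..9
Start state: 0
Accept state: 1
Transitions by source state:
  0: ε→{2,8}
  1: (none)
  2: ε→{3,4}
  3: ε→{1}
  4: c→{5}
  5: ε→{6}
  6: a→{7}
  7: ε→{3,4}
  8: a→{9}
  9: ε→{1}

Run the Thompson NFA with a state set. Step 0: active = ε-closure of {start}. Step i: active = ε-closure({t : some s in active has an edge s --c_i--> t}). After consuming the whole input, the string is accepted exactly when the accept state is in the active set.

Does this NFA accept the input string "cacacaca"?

Answer: ACCEPT

Derivation:
S₀ = ε-closure({0}) = {0,1,2,3,4,8}
'c' @ 1: {5,6}
'a' @ 2: {1,3,4,7}  [accepting]
'c' @ 3: {5,6}
'a' @ 4: {1,3,4,7}  [accepting]
'c' @ 5: {5,6}
'a' @ 6: {1,3,4,7}  [accepting]
'c' @ 7: {5,6}
'a' @ 8: {1,3,4,7}  [accepting]
after full input: {1,3,4,7}  (accept=1 in)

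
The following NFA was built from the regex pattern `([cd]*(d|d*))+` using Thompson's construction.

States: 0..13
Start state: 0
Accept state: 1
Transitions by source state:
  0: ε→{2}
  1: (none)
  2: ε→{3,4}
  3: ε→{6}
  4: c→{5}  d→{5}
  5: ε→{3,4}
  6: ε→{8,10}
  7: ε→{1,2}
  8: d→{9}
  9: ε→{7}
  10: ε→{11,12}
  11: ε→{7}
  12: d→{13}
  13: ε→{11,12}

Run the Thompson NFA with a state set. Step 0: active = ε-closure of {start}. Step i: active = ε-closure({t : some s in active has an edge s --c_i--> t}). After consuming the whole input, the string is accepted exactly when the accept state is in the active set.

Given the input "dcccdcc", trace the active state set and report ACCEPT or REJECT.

Answer: ACCEPT

Steps:
initial (ε-close {0}): {0,1,2,3,4,6,7,8,10,11,12}
'd' @ 1: {1,2,3,4,5,6,7,8,9,10,11,12,13}  (accept∈set)
'c' @ 2: {1,2,3,4,5,6,7,8,10,11,12}  (accept∈set)
'c' @ 3: {1,2,3,4,5,6,7,8,10,11,12}  (accept∈set)
'c' @ 4: {1,2,3,4,5,6,7,8,10,11,12}  (accept∈set)
'd' @ 5: {1,2,3,4,5,6,7,8,9,10,11,12,13}  (accept∈set)
'c' @ 6: {1,2,3,4,5,6,7,8,10,11,12}  (accept∈set)
'c' @ 7: {1,2,3,4,5,6,7,8,10,11,12}  (accept∈set)
end set {1,2,3,4,5,6,7,8,10,11,12} — state 1 in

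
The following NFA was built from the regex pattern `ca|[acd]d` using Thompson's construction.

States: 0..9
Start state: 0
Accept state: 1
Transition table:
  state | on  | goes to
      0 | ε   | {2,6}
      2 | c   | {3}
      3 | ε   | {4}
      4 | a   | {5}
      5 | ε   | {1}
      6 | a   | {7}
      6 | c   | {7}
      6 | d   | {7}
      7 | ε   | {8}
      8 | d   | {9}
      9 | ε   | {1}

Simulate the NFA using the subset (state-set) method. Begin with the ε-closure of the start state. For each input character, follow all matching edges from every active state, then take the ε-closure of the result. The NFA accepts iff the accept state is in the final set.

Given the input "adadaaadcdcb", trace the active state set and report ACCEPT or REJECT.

Answer: REJECT

Trace:
S₀ = ε-closure({0}) = {0,2,6}
'a' @ 1: {7,8}
'd' @ 2: {1,9}  ✓accept
'a' @ 3: {}  — state set empty
rest 'daaadcdcb' ignored (set empty)
after full input: {}  (accept=1 not in)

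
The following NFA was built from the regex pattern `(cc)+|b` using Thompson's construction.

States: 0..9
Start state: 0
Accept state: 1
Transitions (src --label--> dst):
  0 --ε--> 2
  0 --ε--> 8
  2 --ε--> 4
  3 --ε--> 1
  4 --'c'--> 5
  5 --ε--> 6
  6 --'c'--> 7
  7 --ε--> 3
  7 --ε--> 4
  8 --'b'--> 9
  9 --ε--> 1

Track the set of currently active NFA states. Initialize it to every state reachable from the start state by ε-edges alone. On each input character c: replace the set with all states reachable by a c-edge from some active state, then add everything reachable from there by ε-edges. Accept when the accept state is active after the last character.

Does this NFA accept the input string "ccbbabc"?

S₀ = ε-closure({0}) = {0,2,4,8}
'c' @ 1: {5,6}
'c' @ 2: {1,3,4,7}  ✓accept
'b' @ 3: {}  — state set empty
rest 'babc' ignored (set empty)
end set {} — state 1 not in

Answer: REJECT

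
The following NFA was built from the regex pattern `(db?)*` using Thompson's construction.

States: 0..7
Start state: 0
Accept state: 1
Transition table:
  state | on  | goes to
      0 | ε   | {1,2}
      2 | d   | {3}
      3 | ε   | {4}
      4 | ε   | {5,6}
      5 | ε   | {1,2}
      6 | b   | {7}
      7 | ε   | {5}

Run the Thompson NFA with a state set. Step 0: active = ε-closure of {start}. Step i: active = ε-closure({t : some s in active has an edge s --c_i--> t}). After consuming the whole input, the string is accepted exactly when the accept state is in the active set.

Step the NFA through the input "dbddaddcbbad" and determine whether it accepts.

Answer: REJECT

Trace:
start: ε-closure({0}) = {0,1,2}
'd' @ 1: {1,2,3,4,5,6}  (accept∈set)
'b' @ 2: {1,2,5,7}  (accept∈set)
'd' @ 3: {1,2,3,4,5,6}  (accept∈set)
'd' @ 4: {1,2,3,4,5,6}  (accept∈set)
'a' @ 5: {}  — dead — no transitions
rest 'ddcbbad' ignored (set empty)
final: {}; accept 1 not in set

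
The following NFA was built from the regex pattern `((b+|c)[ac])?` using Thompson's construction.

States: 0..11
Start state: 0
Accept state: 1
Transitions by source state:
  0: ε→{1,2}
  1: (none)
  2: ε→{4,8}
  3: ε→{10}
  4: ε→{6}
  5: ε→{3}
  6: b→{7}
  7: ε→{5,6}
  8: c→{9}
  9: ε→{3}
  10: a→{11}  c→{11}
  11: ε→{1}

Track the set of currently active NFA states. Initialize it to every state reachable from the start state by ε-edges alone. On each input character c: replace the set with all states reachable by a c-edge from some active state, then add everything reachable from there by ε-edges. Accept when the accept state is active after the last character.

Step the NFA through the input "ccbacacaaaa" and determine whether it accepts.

Answer: REJECT

Derivation:
S₀ = ε-closure({0}) = {0,1,2,4,6,8}
'c' @ 1: {3,9,10}
'c' @ 2: {1,11}  (accept∈set)
'b' @ 3: {}  — no active states
rest 'acacaaaa' ignored (set empty)
final: {}; accept 1 not in set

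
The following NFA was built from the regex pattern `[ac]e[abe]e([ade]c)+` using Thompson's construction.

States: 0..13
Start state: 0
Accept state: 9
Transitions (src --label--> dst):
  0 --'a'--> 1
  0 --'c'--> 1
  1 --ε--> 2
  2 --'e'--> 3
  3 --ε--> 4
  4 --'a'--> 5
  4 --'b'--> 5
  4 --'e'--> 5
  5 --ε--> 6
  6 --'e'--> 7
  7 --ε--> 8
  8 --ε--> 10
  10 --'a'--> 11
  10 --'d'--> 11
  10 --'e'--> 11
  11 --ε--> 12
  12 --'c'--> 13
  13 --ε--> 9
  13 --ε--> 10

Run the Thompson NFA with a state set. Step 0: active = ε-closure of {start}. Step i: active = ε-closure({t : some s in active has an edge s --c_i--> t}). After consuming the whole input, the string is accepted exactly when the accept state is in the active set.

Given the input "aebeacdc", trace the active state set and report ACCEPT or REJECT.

Answer: ACCEPT

Trace:
start: ε-closure({0}) = {0}
'a' @ 1: {1,2}
'e' @ 2: {3,4}
'b' @ 3: {5,6}
'e' @ 4: {7,8,10}
'a' @ 5: {11,12}
'c' @ 6: {9,10,13}  ✓accept
'd' @ 7: {11,12}
'c' @ 8: {9,10,13}  ✓accept
final: {9,10,13}; accept 9 in set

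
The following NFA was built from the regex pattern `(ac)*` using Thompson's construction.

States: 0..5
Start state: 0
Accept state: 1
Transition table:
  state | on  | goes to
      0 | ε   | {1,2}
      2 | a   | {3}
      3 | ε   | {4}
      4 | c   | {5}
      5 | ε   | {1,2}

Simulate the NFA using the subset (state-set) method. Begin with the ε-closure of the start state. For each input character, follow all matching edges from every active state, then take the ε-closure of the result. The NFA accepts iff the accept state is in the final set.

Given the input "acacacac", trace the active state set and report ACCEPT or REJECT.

Answer: ACCEPT

Steps:
start: ε-closure({0}) = {0,1,2}
'a' @ 1: {3,4}
'c' @ 2: {1,2,5}  (accept∈set)
'a' @ 3: {3,4}
'c' @ 4: {1,2,5}  (accept∈set)
'a' @ 5: {3,4}
'c' @ 6: {1,2,5}  (accept∈set)
'a' @ 7: {3,4}
'c' @ 8: {1,2,5}  (accept∈set)
after full input: {1,2,5}  (accept=1 in)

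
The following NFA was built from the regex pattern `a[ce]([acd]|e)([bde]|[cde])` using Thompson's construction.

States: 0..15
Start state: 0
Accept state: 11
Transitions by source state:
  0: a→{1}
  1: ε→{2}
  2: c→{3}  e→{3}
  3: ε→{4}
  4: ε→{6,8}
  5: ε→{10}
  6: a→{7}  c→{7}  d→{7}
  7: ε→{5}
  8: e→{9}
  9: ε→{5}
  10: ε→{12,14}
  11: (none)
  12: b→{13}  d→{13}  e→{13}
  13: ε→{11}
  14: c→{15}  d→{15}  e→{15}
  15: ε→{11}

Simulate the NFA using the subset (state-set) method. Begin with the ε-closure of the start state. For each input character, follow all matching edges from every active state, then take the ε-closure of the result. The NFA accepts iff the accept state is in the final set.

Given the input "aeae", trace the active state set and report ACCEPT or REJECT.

initial (ε-close {0}): {0}
'a' @ 1: {1,2}
'e' @ 2: {3,4,6,8}
'a' @ 3: {5,7,10,12,14}
'e' @ 4: {11,13,15}  [accepting]
after full input: {11,13,15}  (accept=11 in)

Answer: ACCEPT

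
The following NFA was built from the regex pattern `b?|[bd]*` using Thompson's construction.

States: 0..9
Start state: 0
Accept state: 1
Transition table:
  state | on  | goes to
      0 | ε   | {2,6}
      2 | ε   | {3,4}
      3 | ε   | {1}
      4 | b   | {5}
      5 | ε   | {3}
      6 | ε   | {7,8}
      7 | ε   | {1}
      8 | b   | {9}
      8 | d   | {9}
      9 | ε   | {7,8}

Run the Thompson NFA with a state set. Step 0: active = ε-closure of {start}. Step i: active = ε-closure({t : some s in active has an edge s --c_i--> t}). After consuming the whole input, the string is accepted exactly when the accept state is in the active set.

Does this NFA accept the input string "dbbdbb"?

S₀ = ε-closure({0}) = {0,1,2,3,4,6,7,8}
'd' @ 1: {1,7,8,9}  [accepting]
'b' @ 2: {1,7,8,9}  [accepting]
'b' @ 3: {1,7,8,9}  [accepting]
'd' @ 4: {1,7,8,9}  [accepting]
'b' @ 5: {1,7,8,9}  [accepting]
'b' @ 6: {1,7,8,9}  [accepting]
final: {1,7,8,9}; accept 1 in set

Answer: ACCEPT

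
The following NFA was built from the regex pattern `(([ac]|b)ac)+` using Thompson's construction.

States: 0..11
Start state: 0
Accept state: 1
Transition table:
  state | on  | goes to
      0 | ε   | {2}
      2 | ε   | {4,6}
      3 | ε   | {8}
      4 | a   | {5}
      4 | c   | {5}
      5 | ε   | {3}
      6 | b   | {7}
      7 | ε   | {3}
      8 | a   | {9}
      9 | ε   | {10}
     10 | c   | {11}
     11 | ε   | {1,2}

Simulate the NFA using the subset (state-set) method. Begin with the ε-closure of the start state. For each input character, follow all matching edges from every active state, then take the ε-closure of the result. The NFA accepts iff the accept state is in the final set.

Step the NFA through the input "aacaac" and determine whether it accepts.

S₀ = ε-closure({0}) = {0,2,4,6}
'a' @ 1: {3,5,8}
'a' @ 2: {9,10}
'c' @ 3: {1,2,4,6,11}  (accept∈set)
'a' @ 4: {3,5,8}
'a' @ 5: {9,10}
'c' @ 6: {1,2,4,6,11}  (accept∈set)
final: {1,2,4,6,11}; accept 1 in set

Answer: ACCEPT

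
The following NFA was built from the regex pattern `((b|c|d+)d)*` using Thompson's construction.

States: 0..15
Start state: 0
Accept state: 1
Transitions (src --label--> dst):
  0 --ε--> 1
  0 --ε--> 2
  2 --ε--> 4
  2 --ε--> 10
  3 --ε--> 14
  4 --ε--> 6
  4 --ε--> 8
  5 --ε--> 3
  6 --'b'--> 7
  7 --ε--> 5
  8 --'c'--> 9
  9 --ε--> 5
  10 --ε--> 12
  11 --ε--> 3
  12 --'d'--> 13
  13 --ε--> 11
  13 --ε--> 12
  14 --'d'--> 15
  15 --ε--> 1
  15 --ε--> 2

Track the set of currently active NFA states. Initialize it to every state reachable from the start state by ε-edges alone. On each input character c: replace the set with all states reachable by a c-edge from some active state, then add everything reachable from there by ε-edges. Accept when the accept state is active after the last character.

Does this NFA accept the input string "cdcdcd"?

start: ε-closure({0}) = {0,1,2,4,6,8,10,12}
'c' @ 1: {3,5,9,14}
'd' @ 2: {1,2,4,6,8,10,12,15}  [accepting]
'c' @ 3: {3,5,9,14}
'd' @ 4: {1,2,4,6,8,10,12,15}  [accepting]
'c' @ 5: {3,5,9,14}
'd' @ 6: {1,2,4,6,8,10,12,15}  [accepting]
final: {1,2,4,6,8,10,12,15}; accept 1 in set

Answer: ACCEPT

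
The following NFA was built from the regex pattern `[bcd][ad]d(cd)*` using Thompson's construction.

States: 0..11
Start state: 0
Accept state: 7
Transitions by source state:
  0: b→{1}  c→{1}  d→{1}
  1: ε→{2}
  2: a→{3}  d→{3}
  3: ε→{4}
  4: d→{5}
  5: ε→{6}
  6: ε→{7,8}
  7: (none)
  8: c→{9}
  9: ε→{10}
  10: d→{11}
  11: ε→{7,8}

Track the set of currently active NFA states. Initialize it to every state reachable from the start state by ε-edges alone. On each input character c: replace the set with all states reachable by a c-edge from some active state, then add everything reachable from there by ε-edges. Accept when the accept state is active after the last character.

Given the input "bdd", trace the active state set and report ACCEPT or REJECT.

initial (ε-close {0}): {0}
'b' @ 1: {1,2}
'd' @ 2: {3,4}
'd' @ 3: {5,6,7,8}  (accept∈set)
final: {5,6,7,8}; accept 7 in set

Answer: ACCEPT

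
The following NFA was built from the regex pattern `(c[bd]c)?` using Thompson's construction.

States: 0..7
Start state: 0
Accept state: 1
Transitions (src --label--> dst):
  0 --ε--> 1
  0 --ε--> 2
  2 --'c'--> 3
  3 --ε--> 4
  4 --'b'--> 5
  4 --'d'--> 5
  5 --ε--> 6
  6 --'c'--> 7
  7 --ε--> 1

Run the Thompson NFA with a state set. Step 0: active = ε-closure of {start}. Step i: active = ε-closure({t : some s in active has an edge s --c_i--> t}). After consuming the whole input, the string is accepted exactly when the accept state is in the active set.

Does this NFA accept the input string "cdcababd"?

initial (ε-close {0}): {0,1,2}
'c' @ 1: {3,4}
'd' @ 2: {5,6}
'c' @ 3: {1,7}  (accept∈set)
'a' @ 4: {}  — dead — no transitions
rest 'babd' ignored (set empty)
end set {} — state 1 not in

Answer: REJECT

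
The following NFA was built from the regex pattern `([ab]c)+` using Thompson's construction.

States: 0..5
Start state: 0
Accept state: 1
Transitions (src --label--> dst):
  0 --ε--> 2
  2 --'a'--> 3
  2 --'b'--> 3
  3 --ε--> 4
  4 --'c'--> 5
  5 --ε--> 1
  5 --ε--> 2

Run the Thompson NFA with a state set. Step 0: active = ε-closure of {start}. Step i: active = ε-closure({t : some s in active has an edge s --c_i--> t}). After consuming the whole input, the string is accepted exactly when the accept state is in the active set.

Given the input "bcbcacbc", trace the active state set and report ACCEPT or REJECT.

Answer: ACCEPT

Trace:
initial (ε-close {0}): {0,2}
'b' @ 1: {3,4}
'c' @ 2: {1,2,5}  (accept∈set)
'b' @ 3: {3,4}
'c' @ 4: {1,2,5}  (accept∈set)
'a' @ 5: {3,4}
'c' @ 6: {1,2,5}  (accept∈set)
'b' @ 7: {3,4}
'c' @ 8: {1,2,5}  (accept∈set)
final: {1,2,5}; accept 1 in set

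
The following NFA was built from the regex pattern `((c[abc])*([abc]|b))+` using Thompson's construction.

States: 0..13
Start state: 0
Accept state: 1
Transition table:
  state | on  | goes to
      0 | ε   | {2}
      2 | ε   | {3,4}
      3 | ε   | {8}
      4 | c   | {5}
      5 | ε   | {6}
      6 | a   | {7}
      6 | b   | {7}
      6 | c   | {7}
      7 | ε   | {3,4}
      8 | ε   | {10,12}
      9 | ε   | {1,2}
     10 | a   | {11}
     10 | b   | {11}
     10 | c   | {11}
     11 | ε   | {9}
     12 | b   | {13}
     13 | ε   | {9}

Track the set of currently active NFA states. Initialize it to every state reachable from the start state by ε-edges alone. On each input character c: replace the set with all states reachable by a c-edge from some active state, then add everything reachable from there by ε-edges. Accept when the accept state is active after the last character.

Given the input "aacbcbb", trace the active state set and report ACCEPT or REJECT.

Answer: ACCEPT

Derivation:
S₀ = ε-closure({0}) = {0,2,3,4,8,10,12}
'a' @ 1: {1,2,3,4,8,9,10,11,12}  (accept∈set)
'a' @ 2: {1,2,3,4,8,9,10,11,12}  (accept∈set)
'c' @ 3: {1,2,3,4,5,6,8,9,10,11,12}  (accept∈set)
'b' @ 4: {1,2,3,4,7,8,9,10,11,12,13}  (accept∈set)
'c' @ 5: {1,2,3,4,5,6,8,9,10,11,12}  (accept∈set)
'b' @ 6: {1,2,3,4,7,8,9,10,11,12,13}  (accept∈set)
'b' @ 7: {1,2,3,4,8,9,10,11,12,13}  (accept∈set)
final: {1,2,3,4,8,9,10,11,12,13}; accept 1 in set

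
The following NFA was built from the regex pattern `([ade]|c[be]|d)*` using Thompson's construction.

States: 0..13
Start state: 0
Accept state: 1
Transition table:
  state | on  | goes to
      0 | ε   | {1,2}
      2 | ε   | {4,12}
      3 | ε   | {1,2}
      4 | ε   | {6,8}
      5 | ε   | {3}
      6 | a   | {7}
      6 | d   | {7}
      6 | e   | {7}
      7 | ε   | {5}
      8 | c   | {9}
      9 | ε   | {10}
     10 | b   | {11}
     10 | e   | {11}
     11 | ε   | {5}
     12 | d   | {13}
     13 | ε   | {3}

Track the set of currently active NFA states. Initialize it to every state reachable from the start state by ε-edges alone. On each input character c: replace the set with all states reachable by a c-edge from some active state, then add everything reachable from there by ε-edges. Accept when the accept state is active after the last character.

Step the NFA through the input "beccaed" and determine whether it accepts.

start: ε-closure({0}) = {0,1,2,4,6,8,12}
'b' @ 1: {}  — state set empty
rest 'eccaed' ignored (set empty)
end set {} — state 1 not in

Answer: REJECT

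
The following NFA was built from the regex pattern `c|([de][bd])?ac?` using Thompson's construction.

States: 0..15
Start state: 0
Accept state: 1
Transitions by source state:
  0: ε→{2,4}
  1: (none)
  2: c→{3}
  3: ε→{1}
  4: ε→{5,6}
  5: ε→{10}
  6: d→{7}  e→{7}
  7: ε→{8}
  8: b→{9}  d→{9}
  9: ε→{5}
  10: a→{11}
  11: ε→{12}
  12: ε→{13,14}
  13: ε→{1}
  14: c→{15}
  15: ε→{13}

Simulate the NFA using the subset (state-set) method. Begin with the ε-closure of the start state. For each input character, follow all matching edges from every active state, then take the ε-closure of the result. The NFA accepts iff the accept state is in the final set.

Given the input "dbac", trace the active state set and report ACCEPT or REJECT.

Answer: ACCEPT

Steps:
S₀ = ε-closure({0}) = {0,2,4,5,6,10}
'd' @ 1: {7,8}
'b' @ 2: {5,9,10}
'a' @ 3: {1,11,12,13,14}  [accepting]
'c' @ 4: {1,13,15}  [accepting]
end set {1,13,15} — state 1 in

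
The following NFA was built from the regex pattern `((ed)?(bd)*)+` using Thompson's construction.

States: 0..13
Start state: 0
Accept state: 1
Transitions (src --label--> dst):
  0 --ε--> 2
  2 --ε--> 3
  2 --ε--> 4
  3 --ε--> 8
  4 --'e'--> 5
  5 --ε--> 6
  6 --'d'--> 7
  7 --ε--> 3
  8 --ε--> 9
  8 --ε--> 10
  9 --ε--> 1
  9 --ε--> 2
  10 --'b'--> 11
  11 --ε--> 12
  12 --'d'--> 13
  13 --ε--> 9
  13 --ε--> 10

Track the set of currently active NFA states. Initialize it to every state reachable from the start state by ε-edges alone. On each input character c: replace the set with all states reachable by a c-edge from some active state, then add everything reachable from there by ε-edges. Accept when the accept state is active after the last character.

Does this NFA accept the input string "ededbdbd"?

initial (ε-close {0}): {0,1,2,3,4,8,9,10}
'e' @ 1: {5,6}
'd' @ 2: {1,2,3,4,7,8,9,10}  (accept∈set)
'e' @ 3: {5,6}
'd' @ 4: {1,2,3,4,7,8,9,10}  (accept∈set)
'b' @ 5: {11,12}
'd' @ 6: {1,2,3,4,8,9,10,13}  (accept∈set)
'b' @ 7: {11,12}
'd' @ 8: {1,2,3,4,8,9,10,13}  (accept∈set)
after full input: {1,2,3,4,8,9,10,13}  (accept=1 in)

Answer: ACCEPT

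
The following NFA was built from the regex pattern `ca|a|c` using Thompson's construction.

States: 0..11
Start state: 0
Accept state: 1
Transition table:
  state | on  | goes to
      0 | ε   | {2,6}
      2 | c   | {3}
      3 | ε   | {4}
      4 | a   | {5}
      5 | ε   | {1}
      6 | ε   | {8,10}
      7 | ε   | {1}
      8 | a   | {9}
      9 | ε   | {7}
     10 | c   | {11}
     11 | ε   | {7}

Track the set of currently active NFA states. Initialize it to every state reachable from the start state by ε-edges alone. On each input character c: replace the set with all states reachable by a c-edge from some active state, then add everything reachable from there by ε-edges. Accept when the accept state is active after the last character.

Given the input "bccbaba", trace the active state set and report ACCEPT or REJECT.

Answer: REJECT

Derivation:
start: ε-closure({0}) = {0,2,6,8,10}
'b' @ 1: {}  — no active states
rest 'ccbaba' ignored (set empty)
end set {} — state 1 not in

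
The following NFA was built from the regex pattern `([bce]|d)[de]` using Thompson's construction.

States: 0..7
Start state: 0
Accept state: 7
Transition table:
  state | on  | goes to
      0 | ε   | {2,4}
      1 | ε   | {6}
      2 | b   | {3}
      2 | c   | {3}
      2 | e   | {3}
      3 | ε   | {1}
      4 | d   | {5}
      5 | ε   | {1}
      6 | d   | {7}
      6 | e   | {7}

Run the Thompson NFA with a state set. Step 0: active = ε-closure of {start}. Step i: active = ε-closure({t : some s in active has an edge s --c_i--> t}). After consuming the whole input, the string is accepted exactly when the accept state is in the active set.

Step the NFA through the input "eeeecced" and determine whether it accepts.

Answer: REJECT

Trace:
initial (ε-close {0}): {0,2,4}
'e' @ 1: {1,3,6}
'e' @ 2: {7}  (accept∈set)
'e' @ 3: {}  — state set empty
rest 'ecced' ignored (set empty)
end set {} — state 7 not in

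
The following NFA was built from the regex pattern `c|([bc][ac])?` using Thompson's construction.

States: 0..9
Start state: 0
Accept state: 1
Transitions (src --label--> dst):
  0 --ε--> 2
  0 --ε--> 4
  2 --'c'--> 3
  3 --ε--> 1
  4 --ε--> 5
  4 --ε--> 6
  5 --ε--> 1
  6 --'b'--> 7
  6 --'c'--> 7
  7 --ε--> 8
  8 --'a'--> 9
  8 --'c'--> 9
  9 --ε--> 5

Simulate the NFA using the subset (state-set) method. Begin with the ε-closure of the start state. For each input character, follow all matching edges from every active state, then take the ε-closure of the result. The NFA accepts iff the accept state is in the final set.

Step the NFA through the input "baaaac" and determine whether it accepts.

S₀ = ε-closure({0}) = {0,1,2,4,5,6}
'b' @ 1: {7,8}
'a' @ 2: {1,5,9}  (accept∈set)
'a' @ 3: {}  — state set empty
rest 'aac' ignored (set empty)
final: {}; accept 1 not in set

Answer: REJECT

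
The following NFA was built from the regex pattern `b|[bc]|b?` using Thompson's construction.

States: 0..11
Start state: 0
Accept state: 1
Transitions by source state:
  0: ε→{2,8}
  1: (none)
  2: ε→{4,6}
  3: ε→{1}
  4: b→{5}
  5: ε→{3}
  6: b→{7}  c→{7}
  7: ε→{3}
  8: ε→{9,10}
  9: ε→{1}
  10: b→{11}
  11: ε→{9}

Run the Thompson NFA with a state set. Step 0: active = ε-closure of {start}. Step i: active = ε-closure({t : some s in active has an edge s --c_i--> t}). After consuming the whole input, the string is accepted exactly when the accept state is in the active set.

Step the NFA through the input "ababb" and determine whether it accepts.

start: ε-closure({0}) = {0,1,2,4,6,8,9,10}
'a' @ 1: {}  — dead — no transitions
rest 'babb' ignored (set empty)
final: {}; accept 1 not in set

Answer: REJECT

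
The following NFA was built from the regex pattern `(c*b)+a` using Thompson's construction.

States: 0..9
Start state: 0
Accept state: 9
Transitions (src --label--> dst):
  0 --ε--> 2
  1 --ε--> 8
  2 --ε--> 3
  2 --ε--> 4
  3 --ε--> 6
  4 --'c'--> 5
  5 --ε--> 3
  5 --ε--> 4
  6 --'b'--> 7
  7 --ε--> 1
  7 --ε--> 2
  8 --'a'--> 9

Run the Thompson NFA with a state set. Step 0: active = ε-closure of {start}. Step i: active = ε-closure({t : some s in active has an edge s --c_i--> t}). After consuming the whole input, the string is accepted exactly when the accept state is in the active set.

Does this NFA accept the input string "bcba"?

Answer: ACCEPT

Steps:
start: ε-closure({0}) = {0,2,3,4,6}
'b' @ 1: {1,2,3,4,6,7,8}
'c' @ 2: {3,4,5,6}
'b' @ 3: {1,2,3,4,6,7,8}
'a' @ 4: {9}  (accept∈set)
after full input: {9}  (accept=9 in)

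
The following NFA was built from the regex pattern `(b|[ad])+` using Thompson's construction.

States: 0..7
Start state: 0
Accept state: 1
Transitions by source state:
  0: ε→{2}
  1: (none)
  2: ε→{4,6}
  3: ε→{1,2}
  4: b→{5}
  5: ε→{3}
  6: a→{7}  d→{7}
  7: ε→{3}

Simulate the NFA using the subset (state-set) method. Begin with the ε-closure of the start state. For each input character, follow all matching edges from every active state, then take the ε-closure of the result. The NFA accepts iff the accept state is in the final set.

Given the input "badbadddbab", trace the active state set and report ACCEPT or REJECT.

Answer: ACCEPT

Steps:
initial (ε-close {0}): {0,2,4,6}
'b' @ 1: {1,2,3,4,5,6}  (accept∈set)
'a' @ 2: {1,2,3,4,6,7}  (accept∈set)
'd' @ 3: {1,2,3,4,6,7}  (accept∈set)
'b' @ 4: {1,2,3,4,5,6}  (accept∈set)
'a' @ 5: {1,2,3,4,6,7}  (accept∈set)
'd' @ 6: {1,2,3,4,6,7}  (accept∈set)
'd' @ 7: {1,2,3,4,6,7}  (accept∈set)
'd' @ 8: {1,2,3,4,6,7}  (accept∈set)
'b' @ 9: {1,2,3,4,5,6}  (accept∈set)
'a' @ 10: {1,2,3,4,6,7}  (accept∈set)
'b' @ 11: {1,2,3,4,5,6}  (accept∈set)
end set {1,2,3,4,5,6} — state 1 in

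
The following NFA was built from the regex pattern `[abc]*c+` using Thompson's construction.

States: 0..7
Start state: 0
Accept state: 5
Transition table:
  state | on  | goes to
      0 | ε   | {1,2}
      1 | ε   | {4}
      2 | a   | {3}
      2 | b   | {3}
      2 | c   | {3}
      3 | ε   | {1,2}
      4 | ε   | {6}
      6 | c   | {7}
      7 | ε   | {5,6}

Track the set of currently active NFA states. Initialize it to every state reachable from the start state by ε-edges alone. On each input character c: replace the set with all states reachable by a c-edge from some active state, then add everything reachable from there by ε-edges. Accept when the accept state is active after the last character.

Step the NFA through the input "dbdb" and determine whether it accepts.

initial (ε-close {0}): {0,1,2,4,6}
'd' @ 1: {}  — state set empty
rest 'bdb' ignored (set empty)
after full input: {}  (accept=5 not in)

Answer: REJECT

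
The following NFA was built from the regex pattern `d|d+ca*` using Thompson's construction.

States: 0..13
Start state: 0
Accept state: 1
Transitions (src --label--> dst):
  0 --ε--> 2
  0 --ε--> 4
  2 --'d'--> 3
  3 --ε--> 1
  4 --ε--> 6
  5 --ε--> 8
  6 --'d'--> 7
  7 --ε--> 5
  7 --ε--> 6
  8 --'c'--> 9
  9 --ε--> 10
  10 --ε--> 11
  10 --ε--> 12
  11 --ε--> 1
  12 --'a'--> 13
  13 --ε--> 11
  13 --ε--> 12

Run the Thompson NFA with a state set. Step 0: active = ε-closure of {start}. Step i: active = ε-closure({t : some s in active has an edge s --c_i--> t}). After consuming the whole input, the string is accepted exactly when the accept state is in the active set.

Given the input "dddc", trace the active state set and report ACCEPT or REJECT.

initial (ε-close {0}): {0,2,4,6}
'd' @ 1: {1,3,5,6,7,8}  [accepting]
'd' @ 2: {5,6,7,8}
'd' @ 3: {5,6,7,8}
'c' @ 4: {1,9,10,11,12}  [accepting]
end set {1,9,10,11,12} — state 1 in

Answer: ACCEPT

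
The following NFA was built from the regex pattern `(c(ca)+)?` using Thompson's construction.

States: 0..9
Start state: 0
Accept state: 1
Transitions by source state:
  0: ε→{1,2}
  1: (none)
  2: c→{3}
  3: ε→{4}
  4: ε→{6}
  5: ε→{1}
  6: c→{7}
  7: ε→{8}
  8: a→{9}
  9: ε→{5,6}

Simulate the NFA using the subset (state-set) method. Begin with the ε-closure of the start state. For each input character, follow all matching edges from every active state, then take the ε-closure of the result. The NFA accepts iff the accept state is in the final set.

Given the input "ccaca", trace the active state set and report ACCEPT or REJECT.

start: ε-closure({0}) = {0,1,2}
'c' @ 1: {3,4,6}
'c' @ 2: {7,8}
'a' @ 3: {1,5,6,9}  [accepting]
'c' @ 4: {7,8}
'a' @ 5: {1,5,6,9}  [accepting]
end set {1,5,6,9} — state 1 in

Answer: ACCEPT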